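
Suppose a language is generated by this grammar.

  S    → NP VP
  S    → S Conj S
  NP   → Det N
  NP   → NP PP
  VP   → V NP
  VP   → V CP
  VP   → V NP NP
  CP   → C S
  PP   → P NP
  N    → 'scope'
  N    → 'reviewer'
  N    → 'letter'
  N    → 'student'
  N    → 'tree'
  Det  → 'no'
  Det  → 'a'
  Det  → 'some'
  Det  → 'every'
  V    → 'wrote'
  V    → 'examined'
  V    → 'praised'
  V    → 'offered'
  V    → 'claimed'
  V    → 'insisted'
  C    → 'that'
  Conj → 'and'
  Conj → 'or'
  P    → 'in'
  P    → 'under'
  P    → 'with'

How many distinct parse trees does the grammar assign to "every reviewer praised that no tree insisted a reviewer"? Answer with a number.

1

[S [NP [Det every] [N reviewer]] [VP [V praised] [CP [C that] [S [NP [Det no] [N tree]] [VP [V insisted] [NP [Det a] [N reviewer]]]]]]]
No rule offers an alternative attachment or grouping for any span, so this is the only derivation.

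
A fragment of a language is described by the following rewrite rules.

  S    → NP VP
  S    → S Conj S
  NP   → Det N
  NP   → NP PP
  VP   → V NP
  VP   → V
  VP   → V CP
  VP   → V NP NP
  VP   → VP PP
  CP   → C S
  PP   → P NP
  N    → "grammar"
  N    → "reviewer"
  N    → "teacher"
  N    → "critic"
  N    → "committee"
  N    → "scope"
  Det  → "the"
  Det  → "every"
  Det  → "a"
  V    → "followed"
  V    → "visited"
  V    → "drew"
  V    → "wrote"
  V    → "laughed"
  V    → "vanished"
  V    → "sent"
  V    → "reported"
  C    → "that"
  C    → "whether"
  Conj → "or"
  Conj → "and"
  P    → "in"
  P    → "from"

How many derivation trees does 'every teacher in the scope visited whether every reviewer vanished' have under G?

1

[S [NP [NP [Det every] [N teacher]] [PP [P in] [NP [Det the] [N scope]]]] [VP [V visited] [CP [C whether] [S [NP [Det every] [N reviewer]] [VP [V vanished]]]]]]
No rule offers an alternative attachment or grouping for any span, so this is the only derivation.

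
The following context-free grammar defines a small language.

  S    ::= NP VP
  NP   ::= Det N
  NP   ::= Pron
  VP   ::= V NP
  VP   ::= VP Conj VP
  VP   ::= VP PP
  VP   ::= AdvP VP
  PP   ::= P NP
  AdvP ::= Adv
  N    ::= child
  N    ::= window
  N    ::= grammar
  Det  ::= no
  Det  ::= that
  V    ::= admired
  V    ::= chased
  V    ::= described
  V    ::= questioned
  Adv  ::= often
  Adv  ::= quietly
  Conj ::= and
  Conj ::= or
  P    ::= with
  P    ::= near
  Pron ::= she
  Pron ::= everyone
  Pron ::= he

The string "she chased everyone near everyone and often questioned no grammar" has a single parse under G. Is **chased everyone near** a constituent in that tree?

[S [NP [Pron she]] [VP [VP [VP [V chased] [NP [Pron everyone]]] [PP [P near] [NP [Pron everyone]]]] [Conj and] [VP [AdvP [Adv often]] [VP [V questioned] [NP [Det no] [N grammar]]]]]]
The smallest constituent containing 'chased everyone near' is the VP spanning 'chased everyone near everyone'; no single node in the tree dominates exactly the given words.

No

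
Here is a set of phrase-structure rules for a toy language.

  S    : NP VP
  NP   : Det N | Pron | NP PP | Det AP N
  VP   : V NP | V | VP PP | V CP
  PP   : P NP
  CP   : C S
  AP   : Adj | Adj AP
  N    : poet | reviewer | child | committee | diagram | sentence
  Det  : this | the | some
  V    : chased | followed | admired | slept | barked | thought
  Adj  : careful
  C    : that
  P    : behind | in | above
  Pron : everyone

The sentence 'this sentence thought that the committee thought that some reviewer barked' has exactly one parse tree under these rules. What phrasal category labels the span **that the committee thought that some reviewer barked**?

S
  NP
    Det: this
    N: sentence
  VP
    V: thought
    CP
      C: that
      S
        NP
          Det: the
          N: committee
        VP
          V: thought
          CP
            C: that
            S
              NP
                Det: some
                N: reviewer
              VP
                V: barked
The span 'that the committee thought that some reviewer barked' is the CP node built by CP → C S.

CP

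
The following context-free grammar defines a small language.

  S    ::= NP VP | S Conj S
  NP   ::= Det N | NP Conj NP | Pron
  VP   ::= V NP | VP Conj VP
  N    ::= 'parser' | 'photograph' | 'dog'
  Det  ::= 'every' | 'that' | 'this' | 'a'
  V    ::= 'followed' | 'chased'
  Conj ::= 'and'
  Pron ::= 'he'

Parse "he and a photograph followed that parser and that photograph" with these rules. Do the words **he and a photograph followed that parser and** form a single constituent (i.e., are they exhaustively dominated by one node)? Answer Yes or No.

No

[S [NP [NP [Pron he]] [Conj and] [NP [Det a] [N photograph]]] [VP [V followed] [NP [NP [Det that] [N parser]] [Conj and] [NP [Det that] [N photograph]]]]]
The smallest constituent containing 'he and a photograph followed that parser and' is the S spanning 'he and a photograph followed that parser and that photograph'; no single node in the tree dominates exactly the given words.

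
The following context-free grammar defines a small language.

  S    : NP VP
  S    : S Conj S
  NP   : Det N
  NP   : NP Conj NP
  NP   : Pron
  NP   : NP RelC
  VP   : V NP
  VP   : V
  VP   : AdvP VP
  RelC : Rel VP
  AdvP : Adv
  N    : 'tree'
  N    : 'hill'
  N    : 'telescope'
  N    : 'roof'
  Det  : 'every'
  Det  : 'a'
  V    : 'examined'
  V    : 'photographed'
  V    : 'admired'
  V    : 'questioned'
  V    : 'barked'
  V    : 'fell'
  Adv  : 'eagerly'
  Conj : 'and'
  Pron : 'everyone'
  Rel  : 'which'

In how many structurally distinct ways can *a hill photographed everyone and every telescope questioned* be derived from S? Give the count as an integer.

1

[S [S [NP [Det a] [N hill]] [VP [V photographed] [NP [Pron everyone]]]] [Conj and] [S [NP [Det every] [N telescope]] [VP [V questioned]]]]
No rule offers an alternative attachment or grouping for any span, so this is the only derivation.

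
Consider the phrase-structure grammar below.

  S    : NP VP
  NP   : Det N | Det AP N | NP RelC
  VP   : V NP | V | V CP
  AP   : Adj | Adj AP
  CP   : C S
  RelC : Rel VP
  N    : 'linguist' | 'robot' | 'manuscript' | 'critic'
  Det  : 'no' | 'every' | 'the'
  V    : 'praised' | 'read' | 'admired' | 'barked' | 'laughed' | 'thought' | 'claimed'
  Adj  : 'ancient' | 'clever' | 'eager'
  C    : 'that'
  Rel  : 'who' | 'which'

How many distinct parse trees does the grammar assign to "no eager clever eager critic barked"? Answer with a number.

[S [NP [Det no] [AP [Adj eager] [AP [Adj clever] [AP [Adj eager]]]] [N critic]] [VP [V barked]]]
No rule offers an alternative attachment or grouping for any span, so this is the only derivation.

1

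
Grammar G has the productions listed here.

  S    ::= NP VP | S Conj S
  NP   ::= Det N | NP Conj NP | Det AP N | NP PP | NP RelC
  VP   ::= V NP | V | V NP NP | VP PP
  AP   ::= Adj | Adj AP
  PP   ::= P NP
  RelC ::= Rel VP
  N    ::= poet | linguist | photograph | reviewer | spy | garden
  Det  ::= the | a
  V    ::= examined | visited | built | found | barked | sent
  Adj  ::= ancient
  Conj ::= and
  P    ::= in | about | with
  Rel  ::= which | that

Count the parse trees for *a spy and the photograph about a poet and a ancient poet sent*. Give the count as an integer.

5

Two of the 5 distinct bracketings:
[S [NP [NP [Det a] [N spy]] [Conj and] [NP [NP [NP [Det the] [N photograph]] [PP [P about] [NP [Det a] [N poet]]]] [Conj and] [NP [Det a] [AP [Adj ancient]] [N poet]]]] [VP [V sent]]]
[S [NP [NP [Det a] [N spy]] [Conj and] [NP [NP [Det the] [N photograph]] [PP [P about] [NP [NP [Det a] [N poet]] [Conj and] [NP [Det a] [AP [Adj ancient]] [N poet]]]]]] [VP [V sent]]]
The trees differ in how a recursive rule is bracketed over the same span.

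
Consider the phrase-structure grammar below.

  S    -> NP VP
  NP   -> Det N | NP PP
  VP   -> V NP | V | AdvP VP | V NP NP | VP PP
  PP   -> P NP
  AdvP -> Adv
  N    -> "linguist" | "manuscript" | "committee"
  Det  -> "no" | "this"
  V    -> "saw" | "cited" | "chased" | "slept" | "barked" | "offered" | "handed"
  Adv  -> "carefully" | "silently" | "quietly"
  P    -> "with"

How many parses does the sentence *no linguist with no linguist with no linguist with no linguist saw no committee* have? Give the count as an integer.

5

Two of the 5 distinct bracketings:
[S [NP [NP [Det no] [N linguist]] [PP [P with] [NP [NP [Det no] [N linguist]] [PP [P with] [NP [NP [Det no] [N linguist]] [PP [P with] [NP [Det no] [N linguist]]]]]]]] [VP [V saw] [NP [Det no] [N committee]]]]
[S [NP [NP [Det no] [N linguist]] [PP [P with] [NP [NP [NP [Det no] [N linguist]] [PP [P with] [NP [Det no] [N linguist]]]] [PP [P with] [NP [Det no] [N linguist]]]]]] [VP [V saw] [NP [Det no] [N committee]]]]
The trees differ in how a recursive rule is bracketed over the same span.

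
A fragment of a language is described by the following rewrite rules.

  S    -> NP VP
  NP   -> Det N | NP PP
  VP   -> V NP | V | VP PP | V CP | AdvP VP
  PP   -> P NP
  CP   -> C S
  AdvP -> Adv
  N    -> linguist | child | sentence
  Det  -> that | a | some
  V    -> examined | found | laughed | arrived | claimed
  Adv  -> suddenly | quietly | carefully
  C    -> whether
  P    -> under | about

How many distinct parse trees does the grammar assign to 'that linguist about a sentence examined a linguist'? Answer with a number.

1

[S [NP [NP [Det that] [N linguist]] [PP [P about] [NP [Det a] [N sentence]]]] [VP [V examined] [NP [Det a] [N linguist]]]]
No rule offers an alternative attachment or grouping for any span, so this is the only derivation.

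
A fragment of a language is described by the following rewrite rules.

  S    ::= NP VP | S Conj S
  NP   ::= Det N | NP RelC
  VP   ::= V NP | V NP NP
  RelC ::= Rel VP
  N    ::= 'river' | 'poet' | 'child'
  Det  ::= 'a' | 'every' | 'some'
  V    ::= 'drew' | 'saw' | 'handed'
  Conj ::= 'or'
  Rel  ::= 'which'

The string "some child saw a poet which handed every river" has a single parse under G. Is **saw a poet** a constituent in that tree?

No

[S [NP [Det some] [N child]] [VP [V saw] [NP [NP [Det a] [N poet]] [RelC [Rel which] [VP [V handed] [NP [Det every] [N river]]]]]]]
The smallest constituent containing 'saw a poet' is the VP spanning 'saw a poet which handed every river'; no single node in the tree dominates exactly the given words.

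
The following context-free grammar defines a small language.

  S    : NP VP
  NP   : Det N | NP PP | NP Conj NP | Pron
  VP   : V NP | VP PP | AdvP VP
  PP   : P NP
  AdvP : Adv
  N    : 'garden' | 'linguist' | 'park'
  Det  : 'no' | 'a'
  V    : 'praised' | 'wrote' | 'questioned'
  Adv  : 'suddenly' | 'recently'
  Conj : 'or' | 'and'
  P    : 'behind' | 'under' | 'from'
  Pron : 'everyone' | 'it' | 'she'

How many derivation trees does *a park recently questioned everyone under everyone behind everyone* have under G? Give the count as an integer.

Two of the 9 distinct bracketings:
[S [NP [Det a] [N park]] [VP [VP [AdvP [Adv recently]] [VP [V questioned] [NP [Pron everyone]]]] [PP [P under] [NP [NP [Pron everyone]] [PP [P behind] [NP [Pron everyone]]]]]]]
[S [NP [Det a] [N park]] [VP [VP [VP [AdvP [Adv recently]] [VP [V questioned] [NP [Pron everyone]]]] [PP [P under] [NP [Pron everyone]]]] [PP [P behind] [NP [Pron everyone]]]]]
The difference turns on whether NP → NP PP is used at the relevant span, versus an alternative expansion of NP.

9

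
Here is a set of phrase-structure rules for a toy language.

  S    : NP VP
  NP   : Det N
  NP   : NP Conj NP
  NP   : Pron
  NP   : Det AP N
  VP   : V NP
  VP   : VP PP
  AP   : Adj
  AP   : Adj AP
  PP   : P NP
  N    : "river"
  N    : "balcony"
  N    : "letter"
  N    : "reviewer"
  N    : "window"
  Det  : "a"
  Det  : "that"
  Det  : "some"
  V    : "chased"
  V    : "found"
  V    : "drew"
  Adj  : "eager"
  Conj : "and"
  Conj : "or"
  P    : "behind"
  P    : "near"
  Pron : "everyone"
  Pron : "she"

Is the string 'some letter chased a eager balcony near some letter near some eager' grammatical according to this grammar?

Ungrammatical

For S → NP VP, the only prefix that parses as NP is 'some letter', but the remainder 'chased a eager balcony near some letter near some eager' is not a VP under these rules.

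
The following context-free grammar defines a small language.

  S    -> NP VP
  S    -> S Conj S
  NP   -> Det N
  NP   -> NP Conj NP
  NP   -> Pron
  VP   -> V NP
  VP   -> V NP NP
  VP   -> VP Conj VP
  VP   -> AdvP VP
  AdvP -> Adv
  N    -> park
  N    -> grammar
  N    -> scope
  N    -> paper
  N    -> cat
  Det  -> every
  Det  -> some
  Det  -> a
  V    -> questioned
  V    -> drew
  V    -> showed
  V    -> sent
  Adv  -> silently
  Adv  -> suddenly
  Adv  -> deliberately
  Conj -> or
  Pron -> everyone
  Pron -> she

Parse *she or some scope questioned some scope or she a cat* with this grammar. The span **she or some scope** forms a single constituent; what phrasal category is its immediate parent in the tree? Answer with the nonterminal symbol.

S

[S [NP [NP [Pron she]] [Conj or] [NP [Det some] [N scope]]] [VP [V questioned] [NP [NP [Det some] [N scope]] [Conj or] [NP [Pron she]]] [NP [Det a] [N cat]]]]
The span 'she or some scope' is the NP node built by NP → NP Conj NP.
Its mother is the S built by S → NP VP.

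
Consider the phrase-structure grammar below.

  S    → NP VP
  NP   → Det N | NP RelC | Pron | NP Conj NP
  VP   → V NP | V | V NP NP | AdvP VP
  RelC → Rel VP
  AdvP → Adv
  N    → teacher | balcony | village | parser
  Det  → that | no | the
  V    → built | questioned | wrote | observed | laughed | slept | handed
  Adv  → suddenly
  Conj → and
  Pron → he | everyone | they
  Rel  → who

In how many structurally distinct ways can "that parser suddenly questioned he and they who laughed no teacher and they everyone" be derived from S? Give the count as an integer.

Two of the 7 distinct bracketings:
[S [NP [Det that] [N parser]] [VP [AdvP [Adv suddenly]] [VP [V questioned] [NP [NP [NP [Pron he]] [Conj and] [NP [Pron they]]] [RelC [Rel who] [VP [V laughed] [NP [NP [Det no] [N teacher]] [Conj and] [NP [Pron they]]] [NP [Pron everyone]]]]]]]]
[S [NP [Det that] [N parser]] [VP [AdvP [Adv suddenly]] [VP [V questioned] [NP [NP [Pron he]] [Conj and] [NP [NP [Pron they]] [RelC [Rel who] [VP [V laughed] [NP [NP [Det no] [N teacher]] [Conj and] [NP [Pron they]]] [NP [Pron everyone]]]]]]]]]
The trees differ in how a recursive rule is bracketed over the same span.

7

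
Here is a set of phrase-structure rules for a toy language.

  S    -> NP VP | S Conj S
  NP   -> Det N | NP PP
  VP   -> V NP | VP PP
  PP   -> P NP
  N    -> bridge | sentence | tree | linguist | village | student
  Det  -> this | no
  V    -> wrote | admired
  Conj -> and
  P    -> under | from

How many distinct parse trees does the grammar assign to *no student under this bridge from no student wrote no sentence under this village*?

Two of the 4 distinct bracketings:
[S [NP [NP [Det no] [N student]] [PP [P under] [NP [NP [Det this] [N bridge]] [PP [P from] [NP [Det no] [N student]]]]]] [VP [V wrote] [NP [NP [Det no] [N sentence]] [PP [P under] [NP [Det this] [N village]]]]]]
[S [NP [NP [Det no] [N student]] [PP [P under] [NP [NP [Det this] [N bridge]] [PP [P from] [NP [Det no] [N student]]]]]] [VP [VP [V wrote] [NP [Det no] [N sentence]]] [PP [P under] [NP [Det this] [N village]]]]]
The difference turns on whether VP → VP PP is used at the relevant span, versus an alternative expansion of VP.

4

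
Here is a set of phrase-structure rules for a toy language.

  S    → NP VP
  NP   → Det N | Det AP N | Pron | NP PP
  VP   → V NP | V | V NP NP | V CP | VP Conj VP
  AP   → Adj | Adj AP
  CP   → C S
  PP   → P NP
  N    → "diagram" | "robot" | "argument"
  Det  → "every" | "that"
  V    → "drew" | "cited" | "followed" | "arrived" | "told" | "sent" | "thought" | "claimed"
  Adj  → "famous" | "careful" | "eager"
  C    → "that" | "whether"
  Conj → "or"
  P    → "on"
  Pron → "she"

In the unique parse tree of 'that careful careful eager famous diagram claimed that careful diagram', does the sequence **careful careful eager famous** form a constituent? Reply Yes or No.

[S [NP [Det that] [AP [Adj careful] [AP [Adj careful] [AP [Adj eager] [AP [Adj famous]]]]] [N diagram]] [VP [V claimed] [NP [Det that] [AP [Adj careful]] [N diagram]]]]
The words 'careful careful eager famous' are exhaustively dominated by a single AP node (built by AP → Adj AP), so they form a constituent.

Yes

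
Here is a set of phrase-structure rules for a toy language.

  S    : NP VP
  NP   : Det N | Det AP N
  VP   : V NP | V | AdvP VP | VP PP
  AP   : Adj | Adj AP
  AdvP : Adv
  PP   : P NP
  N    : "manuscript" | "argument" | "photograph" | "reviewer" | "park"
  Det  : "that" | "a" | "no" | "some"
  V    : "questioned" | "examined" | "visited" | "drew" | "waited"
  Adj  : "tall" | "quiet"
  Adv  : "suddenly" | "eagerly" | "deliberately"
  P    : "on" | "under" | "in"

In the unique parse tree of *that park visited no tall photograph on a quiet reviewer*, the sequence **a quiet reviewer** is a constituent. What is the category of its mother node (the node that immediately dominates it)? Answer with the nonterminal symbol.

PP

S
  NP
    Det: that
    N: park
  VP
    VP
      V: visited
      NP
        Det: no
        AP
          Adj: tall
        N: photograph
    PP
      P: on
      NP
        Det: a
        AP
          Adj: quiet
        N: reviewer
The span 'a quiet reviewer' is the NP node built by NP → Det AP N.
Its mother is the PP built by PP → P NP.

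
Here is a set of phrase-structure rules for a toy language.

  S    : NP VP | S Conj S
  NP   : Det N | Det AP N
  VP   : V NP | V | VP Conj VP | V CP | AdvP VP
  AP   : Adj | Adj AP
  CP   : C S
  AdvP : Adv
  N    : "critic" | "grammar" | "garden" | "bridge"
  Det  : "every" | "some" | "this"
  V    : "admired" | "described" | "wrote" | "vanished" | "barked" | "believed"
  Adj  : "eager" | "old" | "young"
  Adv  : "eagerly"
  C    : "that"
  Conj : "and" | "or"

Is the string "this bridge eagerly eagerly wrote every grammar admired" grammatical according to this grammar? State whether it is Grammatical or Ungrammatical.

For S → NP VP, the only prefix that parses as NP is 'this bridge', but the remainder 'eagerly eagerly wrote every grammar admired' is not a VP under these rules. The alternative S rule S → S Conj S likewise has no satisfying split.

Ungrammatical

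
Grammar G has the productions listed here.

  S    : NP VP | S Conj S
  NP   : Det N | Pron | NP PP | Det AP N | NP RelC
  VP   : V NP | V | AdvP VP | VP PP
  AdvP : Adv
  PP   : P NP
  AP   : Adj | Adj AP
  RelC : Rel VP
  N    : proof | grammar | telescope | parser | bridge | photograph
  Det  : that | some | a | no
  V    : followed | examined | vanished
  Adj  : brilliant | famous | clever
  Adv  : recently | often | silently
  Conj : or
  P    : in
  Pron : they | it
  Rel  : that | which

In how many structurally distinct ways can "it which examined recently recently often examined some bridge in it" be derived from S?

5

Two of the 5 distinct bracketings:
[S [NP [NP [Pron it]] [RelC [Rel which] [VP [V examined]]]] [VP [AdvP [Adv recently]] [VP [AdvP [Adv recently]] [VP [AdvP [Adv often]] [VP [V examined] [NP [NP [Det some] [N bridge]] [PP [P in] [NP [Pron it]]]]]]]]]
[S [NP [NP [Pron it]] [RelC [Rel which] [VP [V examined]]]] [VP [AdvP [Adv recently]] [VP [AdvP [Adv recently]] [VP [AdvP [Adv often]] [VP [VP [V examined] [NP [Det some] [N bridge]]] [PP [P in] [NP [Pron it]]]]]]]]
The difference turns on whether NP → NP PP is used at the relevant span, versus an alternative expansion of NP.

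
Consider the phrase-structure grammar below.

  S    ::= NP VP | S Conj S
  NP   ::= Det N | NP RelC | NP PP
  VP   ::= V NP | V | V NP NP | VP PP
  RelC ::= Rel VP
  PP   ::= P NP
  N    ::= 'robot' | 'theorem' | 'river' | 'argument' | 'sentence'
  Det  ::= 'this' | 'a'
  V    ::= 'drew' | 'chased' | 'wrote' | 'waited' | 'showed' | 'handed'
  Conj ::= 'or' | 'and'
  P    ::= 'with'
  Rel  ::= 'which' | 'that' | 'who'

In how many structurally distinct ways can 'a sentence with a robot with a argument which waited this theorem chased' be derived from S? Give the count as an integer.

5

Two of the 5 distinct bracketings:
[S [NP [NP [NP [Det a] [N sentence]] [PP [P with] [NP [NP [Det a] [N robot]] [PP [P with] [NP [Det a] [N argument]]]]]] [RelC [Rel which] [VP [V waited] [NP [Det this] [N theorem]]]]] [VP [V chased]]]
[S [NP [NP [NP [NP [Det a] [N sentence]] [PP [P with] [NP [Det a] [N robot]]]] [PP [P with] [NP [Det a] [N argument]]]] [RelC [Rel which] [VP [V waited] [NP [Det this] [N theorem]]]]] [VP [V chased]]]
The trees differ in how a recursive rule is bracketed over the same span.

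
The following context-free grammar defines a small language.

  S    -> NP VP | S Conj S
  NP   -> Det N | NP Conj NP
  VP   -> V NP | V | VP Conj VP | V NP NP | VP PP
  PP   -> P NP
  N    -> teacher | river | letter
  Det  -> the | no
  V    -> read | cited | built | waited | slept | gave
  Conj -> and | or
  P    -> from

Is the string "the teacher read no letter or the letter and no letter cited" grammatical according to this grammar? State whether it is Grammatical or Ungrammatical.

Grammatical

[S [S [NP [Det the] [N teacher]] [VP [V read] [NP [Det no] [N letter]]]] [Conj or] [S [NP [NP [Det the] [N letter]] [Conj and] [NP [Det no] [N letter]]] [VP [V cited]]]]
The bracketing above is licensed at every node by one of the given productions, with S at the root.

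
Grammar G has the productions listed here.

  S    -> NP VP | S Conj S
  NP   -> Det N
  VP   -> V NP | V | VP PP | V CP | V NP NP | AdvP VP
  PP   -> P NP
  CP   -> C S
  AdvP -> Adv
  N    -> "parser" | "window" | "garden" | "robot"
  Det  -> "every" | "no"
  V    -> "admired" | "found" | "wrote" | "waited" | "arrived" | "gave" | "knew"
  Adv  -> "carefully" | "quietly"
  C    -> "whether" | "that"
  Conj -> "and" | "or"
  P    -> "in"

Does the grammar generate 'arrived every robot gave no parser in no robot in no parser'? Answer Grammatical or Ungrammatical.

Ungrammatical

For S → NP VP, no prefix of the string parses as an NP. The alternative S rule S → S Conj S likewise has no satisfying split.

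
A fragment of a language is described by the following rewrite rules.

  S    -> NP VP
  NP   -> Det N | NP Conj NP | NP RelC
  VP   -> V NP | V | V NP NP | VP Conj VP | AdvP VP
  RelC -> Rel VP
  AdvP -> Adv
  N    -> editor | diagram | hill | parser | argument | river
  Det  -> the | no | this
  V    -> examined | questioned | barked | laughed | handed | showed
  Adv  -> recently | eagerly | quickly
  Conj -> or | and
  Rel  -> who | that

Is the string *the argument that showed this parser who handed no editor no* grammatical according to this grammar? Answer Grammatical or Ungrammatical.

Ungrammatical

For S → NP VP, every NP-prefix leaves a non-VP remainder: after 'the argument' the remainder is not a VP; after 'the argument that showed' the remainder is not a VP; after 'the argument that showed this parser' the remainder is not a VP (and 2 more).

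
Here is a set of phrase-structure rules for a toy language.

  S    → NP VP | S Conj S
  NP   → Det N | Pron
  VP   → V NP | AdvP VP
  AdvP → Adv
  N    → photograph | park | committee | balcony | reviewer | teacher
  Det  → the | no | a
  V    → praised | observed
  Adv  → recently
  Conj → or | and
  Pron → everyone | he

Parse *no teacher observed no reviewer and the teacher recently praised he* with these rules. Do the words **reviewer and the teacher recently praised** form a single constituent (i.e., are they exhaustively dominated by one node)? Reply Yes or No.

No

[S [S [NP [Det no] [N teacher]] [VP [V observed] [NP [Det no] [N reviewer]]]] [Conj and] [S [NP [Det the] [N teacher]] [VP [AdvP [Adv recently]] [VP [V praised] [NP [Pron he]]]]]]
The smallest constituent containing 'reviewer and the teacher recently praised' is the S spanning 'no teacher observed no reviewer and the teacher recently praised he'; no single node in the tree dominates exactly the given words.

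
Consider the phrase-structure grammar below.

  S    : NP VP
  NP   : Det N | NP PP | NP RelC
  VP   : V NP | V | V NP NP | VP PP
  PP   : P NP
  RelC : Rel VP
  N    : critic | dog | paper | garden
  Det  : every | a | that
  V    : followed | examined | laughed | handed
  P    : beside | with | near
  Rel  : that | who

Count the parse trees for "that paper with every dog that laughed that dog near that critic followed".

Two of the 7 distinct bracketings:
[S [NP [NP [Det that] [N paper]] [PP [P with] [NP [NP [NP [Det every] [N dog]] [RelC [Rel that] [VP [V laughed] [NP [Det that] [N dog]]]]] [PP [P near] [NP [Det that] [N critic]]]]]] [VP [V followed]]]
[S [NP [NP [Det that] [N paper]] [PP [P with] [NP [NP [Det every] [N dog]] [RelC [Rel that] [VP [V laughed] [NP [NP [Det that] [N dog]] [PP [P near] [NP [Det that] [N critic]]]]]]]]] [VP [V followed]]]
The trees differ in how a recursive rule is bracketed over the same span.

7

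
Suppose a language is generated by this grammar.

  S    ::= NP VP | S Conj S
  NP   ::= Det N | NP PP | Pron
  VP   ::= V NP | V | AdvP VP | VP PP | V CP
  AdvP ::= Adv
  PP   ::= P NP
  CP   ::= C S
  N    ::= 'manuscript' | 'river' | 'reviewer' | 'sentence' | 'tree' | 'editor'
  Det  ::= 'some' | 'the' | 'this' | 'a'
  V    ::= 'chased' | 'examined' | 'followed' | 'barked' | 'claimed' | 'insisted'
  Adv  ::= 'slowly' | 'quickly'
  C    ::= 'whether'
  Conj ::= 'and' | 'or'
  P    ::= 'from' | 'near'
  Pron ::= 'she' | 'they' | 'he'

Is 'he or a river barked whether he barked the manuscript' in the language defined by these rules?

For S → NP VP, the only prefix that parses as NP is 'he', but the remainder 'or a river barked whether he barked the manuscript' is not a VP under these rules. The alternative S rule S → S Conj S likewise has no satisfying split.

Ungrammatical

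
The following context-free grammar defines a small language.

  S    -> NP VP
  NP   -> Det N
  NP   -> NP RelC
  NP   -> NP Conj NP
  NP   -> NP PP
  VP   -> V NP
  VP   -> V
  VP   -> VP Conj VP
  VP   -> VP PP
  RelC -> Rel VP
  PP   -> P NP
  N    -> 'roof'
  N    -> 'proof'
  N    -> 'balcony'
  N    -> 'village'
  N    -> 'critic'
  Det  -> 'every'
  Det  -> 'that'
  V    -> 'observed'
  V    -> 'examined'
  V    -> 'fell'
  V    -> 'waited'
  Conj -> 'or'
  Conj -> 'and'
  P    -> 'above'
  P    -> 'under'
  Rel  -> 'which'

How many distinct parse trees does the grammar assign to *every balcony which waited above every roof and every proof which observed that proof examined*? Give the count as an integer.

Two of the 10 distinct bracketings:
[S [NP [NP [Det every] [N balcony]] [RelC [Rel which] [VP [VP [V waited]] [PP [P above] [NP [NP [NP [Det every] [N roof]] [Conj and] [NP [Det every] [N proof]]] [RelC [Rel which] [VP [V observed] [NP [Det that] [N proof]]]]]]]]] [VP [V examined]]]
[S [NP [NP [Det every] [N balcony]] [RelC [Rel which] [VP [VP [V waited]] [PP [P above] [NP [NP [Det every] [N roof]] [Conj and] [NP [NP [Det every] [N proof]] [RelC [Rel which] [VP [V observed] [NP [Det that] [N proof]]]]]]]]]] [VP [V examined]]]
The trees differ in how a recursive rule is bracketed over the same span.

10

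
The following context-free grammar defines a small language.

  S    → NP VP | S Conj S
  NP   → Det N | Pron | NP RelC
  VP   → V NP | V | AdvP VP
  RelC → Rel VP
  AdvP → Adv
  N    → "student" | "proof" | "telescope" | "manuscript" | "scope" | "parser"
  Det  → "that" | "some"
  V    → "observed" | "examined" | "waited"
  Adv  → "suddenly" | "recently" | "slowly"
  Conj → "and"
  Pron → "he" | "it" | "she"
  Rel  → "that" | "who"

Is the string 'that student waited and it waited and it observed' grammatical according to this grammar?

Grammatical

S
  S
    NP
      Det: that
      N: student
    VP
      V: waited
  Conj: and
  S
    S
      NP
        Pron: it
      VP
        V: waited
    Conj: and
    S
      NP
        Pron: it
      VP
        V: observed
Each bracket corresponds to one application of a listed rule, so the string is derivable from S.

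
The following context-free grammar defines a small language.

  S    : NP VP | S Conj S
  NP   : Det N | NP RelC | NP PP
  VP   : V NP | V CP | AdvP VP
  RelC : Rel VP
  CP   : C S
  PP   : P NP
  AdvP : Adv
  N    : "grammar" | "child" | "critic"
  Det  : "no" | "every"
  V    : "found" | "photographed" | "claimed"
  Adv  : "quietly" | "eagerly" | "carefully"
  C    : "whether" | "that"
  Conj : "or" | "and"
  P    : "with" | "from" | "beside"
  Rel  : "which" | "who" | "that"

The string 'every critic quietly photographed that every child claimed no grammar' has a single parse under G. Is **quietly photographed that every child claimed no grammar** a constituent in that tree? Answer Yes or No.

[S [NP [Det every] [N critic]] [VP [AdvP [Adv quietly]] [VP [V photographed] [CP [C that] [S [NP [Det every] [N child]] [VP [V claimed] [NP [Det no] [N grammar]]]]]]]]
The words 'quietly photographed that every child claimed no grammar' are exhaustively dominated by a single VP node (built by VP → AdvP VP), so they form a constituent.

Yes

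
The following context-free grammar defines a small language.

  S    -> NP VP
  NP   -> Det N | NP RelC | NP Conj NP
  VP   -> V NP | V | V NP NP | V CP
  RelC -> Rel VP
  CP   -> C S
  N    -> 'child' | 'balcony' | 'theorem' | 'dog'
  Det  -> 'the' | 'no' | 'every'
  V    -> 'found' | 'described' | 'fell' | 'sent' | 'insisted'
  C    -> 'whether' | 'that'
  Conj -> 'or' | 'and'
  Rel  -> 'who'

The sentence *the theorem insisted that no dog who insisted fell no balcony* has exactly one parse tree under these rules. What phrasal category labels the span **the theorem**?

NP

[S [NP [Det the] [N theorem]] [VP [V insisted] [CP [C that] [S [NP [NP [Det no] [N dog]] [RelC [Rel who] [VP [V insisted]]]] [VP [V fell] [NP [Det no] [N balcony]]]]]]]
The span 'the theorem' is the NP node built by NP → Det N.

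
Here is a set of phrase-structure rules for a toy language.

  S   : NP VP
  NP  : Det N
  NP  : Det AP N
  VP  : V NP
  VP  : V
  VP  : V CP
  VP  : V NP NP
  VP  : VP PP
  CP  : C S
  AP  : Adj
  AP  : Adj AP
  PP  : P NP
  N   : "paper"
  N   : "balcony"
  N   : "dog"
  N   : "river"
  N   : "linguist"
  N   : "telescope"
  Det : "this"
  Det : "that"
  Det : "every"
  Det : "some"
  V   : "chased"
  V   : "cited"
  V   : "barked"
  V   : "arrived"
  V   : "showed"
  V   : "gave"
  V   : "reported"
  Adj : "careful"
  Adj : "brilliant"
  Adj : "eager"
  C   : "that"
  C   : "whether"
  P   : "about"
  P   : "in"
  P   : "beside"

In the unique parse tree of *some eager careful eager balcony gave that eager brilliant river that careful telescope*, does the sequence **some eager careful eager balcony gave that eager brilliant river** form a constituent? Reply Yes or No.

[S [NP [Det some] [AP [Adj eager] [AP [Adj careful] [AP [Adj eager]]]] [N balcony]] [VP [V gave] [NP [Det that] [AP [Adj eager] [AP [Adj brilliant]]] [N river]] [NP [Det that] [AP [Adj careful]] [N telescope]]]]
The smallest constituent containing 'some eager careful eager balcony gave that eager brilliant river' is the S spanning 'some eager careful eager balcony gave that eager brilliant river that careful telescope'; no single node in the tree dominates exactly the given words.

No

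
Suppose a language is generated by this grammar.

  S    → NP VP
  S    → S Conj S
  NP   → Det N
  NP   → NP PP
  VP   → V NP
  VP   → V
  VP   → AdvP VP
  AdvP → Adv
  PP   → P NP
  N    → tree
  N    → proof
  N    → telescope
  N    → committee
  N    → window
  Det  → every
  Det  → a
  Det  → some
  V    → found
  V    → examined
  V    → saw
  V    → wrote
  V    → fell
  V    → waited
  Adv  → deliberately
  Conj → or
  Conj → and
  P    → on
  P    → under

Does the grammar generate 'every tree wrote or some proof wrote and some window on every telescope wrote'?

[S [S [NP [Det every] [N tree]] [VP [V wrote]]] [Conj or] [S [S [NP [Det some] [N proof]] [VP [V wrote]]] [Conj and] [S [NP [NP [Det some] [N window]] [PP [P on] [NP [Det every] [N telescope]]]] [VP [V wrote]]]]]
Each bracket corresponds to one application of a listed rule, so the string is derivable from S.

Grammatical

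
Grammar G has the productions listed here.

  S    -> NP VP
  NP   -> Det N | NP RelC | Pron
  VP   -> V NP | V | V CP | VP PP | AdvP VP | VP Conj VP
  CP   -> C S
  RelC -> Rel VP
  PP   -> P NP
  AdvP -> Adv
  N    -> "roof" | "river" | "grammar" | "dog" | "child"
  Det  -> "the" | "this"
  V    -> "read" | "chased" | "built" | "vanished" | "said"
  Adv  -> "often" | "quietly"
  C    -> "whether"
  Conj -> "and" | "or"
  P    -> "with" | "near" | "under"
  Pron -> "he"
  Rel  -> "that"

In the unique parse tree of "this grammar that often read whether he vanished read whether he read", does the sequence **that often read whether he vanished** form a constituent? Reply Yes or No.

[S [NP [NP [Det this] [N grammar]] [RelC [Rel that] [VP [AdvP [Adv often]] [VP [V read] [CP [C whether] [S [NP [Pron he]] [VP [V vanished]]]]]]]] [VP [V read] [CP [C whether] [S [NP [Pron he]] [VP [V read]]]]]]
The words 'that often read whether he vanished' are exhaustively dominated by a single RelC node (built by RelC → Rel VP), so they form a constituent.

Yes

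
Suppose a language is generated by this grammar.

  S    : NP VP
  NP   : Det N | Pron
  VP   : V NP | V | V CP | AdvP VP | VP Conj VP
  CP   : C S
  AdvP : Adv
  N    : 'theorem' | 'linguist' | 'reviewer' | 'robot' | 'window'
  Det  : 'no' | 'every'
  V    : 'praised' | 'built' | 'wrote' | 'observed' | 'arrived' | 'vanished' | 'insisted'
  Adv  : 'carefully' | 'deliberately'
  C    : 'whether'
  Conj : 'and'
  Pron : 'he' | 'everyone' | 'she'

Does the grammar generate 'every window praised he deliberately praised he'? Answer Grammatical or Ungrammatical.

Ungrammatical

For S → NP VP, the only prefix that parses as NP is 'every window', but the remainder 'praised he deliberately praised he' is not a VP under these rules.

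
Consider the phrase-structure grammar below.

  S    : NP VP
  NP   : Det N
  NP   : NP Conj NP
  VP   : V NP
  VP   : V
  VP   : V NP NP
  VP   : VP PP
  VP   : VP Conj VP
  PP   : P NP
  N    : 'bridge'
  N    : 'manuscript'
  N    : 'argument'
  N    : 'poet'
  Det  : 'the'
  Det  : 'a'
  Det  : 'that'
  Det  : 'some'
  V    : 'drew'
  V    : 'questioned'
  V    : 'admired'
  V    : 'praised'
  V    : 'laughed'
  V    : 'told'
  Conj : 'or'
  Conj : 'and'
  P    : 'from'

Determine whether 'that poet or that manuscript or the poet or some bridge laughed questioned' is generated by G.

A V word can never sit immediately before a V word in any string this grammar generates, so the substring 'laughed questioned' rules out a derivation.

Ungrammatical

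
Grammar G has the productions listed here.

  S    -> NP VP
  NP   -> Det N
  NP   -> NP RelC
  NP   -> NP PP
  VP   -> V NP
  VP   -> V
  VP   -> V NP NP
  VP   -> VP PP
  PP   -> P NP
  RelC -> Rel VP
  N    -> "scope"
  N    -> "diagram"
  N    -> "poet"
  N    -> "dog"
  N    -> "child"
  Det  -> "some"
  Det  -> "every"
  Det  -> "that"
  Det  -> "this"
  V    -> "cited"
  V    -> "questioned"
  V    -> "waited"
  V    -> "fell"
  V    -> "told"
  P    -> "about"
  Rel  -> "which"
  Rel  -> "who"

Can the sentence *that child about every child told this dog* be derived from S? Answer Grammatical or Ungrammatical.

S
  NP
    NP
      Det: that
      N: child
    PP
      P: about
      NP
        Det: every
        N: child
  VP
    V: told
    NP
      Det: this
      N: dog
The bracketing above is licensed at every node by one of the given productions, with S at the root.

Grammatical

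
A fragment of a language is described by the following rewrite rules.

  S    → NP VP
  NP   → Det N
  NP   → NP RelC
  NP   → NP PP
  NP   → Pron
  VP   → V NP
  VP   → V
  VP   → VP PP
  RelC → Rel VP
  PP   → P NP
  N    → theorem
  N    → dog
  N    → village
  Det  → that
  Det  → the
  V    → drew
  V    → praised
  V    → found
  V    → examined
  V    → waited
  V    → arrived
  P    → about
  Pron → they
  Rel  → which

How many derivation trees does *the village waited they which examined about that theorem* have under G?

Two of the 3 distinct bracketings:
[S [NP [Det the] [N village]] [VP [V waited] [NP [NP [Pron they]] [RelC [Rel which] [VP [VP [V examined]] [PP [P about] [NP [Det that] [N theorem]]]]]]]]
[S [NP [Det the] [N village]] [VP [V waited] [NP [NP [NP [Pron they]] [RelC [Rel which] [VP [V examined]]]] [PP [P about] [NP [Det that] [N theorem]]]]]]
The difference turns on whether NP → NP PP is used at the relevant span, versus an alternative expansion of NP.

3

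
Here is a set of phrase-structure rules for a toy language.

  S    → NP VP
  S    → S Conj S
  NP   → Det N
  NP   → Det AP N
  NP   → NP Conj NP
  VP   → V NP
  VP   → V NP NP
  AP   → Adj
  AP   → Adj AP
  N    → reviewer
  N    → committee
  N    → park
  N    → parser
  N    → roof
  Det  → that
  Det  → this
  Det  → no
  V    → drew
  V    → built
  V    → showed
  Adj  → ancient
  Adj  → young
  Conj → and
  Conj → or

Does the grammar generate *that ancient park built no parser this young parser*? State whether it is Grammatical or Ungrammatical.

Grammatical

S
  NP
    Det: that
    AP
      Adj: ancient
    N: park
  VP
    V: built
    NP
      Det: no
      N: parser
    NP
      Det: this
      AP
        Adj: young
      N: parser
The bracketing above is licensed at every node by one of the given productions, with S at the root.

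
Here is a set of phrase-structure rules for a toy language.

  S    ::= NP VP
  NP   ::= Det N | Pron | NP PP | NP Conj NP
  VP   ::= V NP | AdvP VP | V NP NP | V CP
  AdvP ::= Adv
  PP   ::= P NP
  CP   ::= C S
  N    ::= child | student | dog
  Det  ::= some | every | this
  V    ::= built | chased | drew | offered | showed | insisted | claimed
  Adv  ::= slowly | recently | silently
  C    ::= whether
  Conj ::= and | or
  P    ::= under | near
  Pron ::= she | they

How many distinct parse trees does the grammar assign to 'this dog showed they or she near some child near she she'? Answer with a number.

Two of the 5 distinct bracketings:
[S [NP [Det this] [N dog]] [VP [V showed] [NP [NP [NP [Pron they]] [Conj or] [NP [Pron she]]] [PP [P near] [NP [NP [Det some] [N child]] [PP [P near] [NP [Pron she]]]]]] [NP [Pron she]]]]
[S [NP [Det this] [N dog]] [VP [V showed] [NP [NP [NP [NP [Pron they]] [Conj or] [NP [Pron she]]] [PP [P near] [NP [Det some] [N child]]]] [PP [P near] [NP [Pron she]]]] [NP [Pron she]]]]
The trees differ in how a recursive rule is bracketed over the same span.

5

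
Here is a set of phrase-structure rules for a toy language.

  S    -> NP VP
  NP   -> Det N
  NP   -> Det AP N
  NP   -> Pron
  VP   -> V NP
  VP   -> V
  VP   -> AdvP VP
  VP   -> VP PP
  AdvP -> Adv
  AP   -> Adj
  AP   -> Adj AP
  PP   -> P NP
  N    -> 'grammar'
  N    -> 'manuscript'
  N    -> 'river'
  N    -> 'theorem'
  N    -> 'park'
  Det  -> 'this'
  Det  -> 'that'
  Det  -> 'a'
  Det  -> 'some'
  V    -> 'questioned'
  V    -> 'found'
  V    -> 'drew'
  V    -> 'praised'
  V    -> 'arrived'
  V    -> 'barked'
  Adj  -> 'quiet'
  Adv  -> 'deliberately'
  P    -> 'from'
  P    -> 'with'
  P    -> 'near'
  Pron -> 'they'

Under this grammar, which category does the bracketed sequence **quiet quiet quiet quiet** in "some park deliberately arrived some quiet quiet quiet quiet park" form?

AP

[S [NP [Det some] [N park]] [VP [AdvP [Adv deliberately]] [VP [V arrived] [NP [Det some] [AP [Adj quiet] [AP [Adj quiet] [AP [Adj quiet] [AP [Adj quiet]]]]] [N park]]]]]
The span 'quiet quiet quiet quiet' is the AP node built by AP → Adj AP.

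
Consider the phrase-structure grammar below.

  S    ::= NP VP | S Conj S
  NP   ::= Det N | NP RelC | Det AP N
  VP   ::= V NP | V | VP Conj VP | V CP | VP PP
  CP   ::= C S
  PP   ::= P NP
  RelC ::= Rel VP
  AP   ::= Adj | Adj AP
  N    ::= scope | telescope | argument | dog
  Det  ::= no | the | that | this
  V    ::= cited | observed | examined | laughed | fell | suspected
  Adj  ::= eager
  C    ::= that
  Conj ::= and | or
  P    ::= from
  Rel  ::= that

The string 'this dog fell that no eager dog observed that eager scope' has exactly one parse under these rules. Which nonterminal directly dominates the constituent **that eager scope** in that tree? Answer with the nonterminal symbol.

VP

[S [NP [Det this] [N dog]] [VP [V fell] [CP [C that] [S [NP [Det no] [AP [Adj eager]] [N dog]] [VP [V observed] [NP [Det that] [AP [Adj eager]] [N scope]]]]]]]
The span 'that eager scope' is the NP node built by NP → Det AP N.
Its mother is the VP built by VP → V NP.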